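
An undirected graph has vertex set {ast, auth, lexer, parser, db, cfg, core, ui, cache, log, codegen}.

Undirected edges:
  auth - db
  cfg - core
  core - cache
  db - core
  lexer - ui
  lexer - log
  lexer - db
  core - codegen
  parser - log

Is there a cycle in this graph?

No

DFS, tracking each vertex's parent; an edge to a visited non-parent vertex closes a cycle.
Start from ui:
visit ui (parent –)
  visit lexer (parent ui)
    visit log (parent lexer)
      visit parser (parent log)
        parser–log: parent, skip
      log–lexer: parent, skip
    visit db (parent lexer)
      visit core (parent db)
        visit codegen (parent core)
          codegen–core: parent, skip
        core–db: parent, skip
        visit cfg (parent core)
          cfg–core: parent, skip
        visit cache (parent core)
          cache–core: parent, skip
      db–lexer: parent, skip
      visit auth (parent db)
        auth–db: parent, skip
    lexer–ui: parent, skip
visit ast (parent –)
No non-parent visited neighbor found — the graph is a forest.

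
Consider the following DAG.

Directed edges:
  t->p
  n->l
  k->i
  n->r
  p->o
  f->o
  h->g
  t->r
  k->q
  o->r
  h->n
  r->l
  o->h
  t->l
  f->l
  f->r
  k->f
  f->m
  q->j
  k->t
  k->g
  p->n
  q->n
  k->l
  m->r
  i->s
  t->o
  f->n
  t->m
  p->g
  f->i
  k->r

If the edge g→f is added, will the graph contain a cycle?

Yes

Adding g→f creates a cycle iff f can already reach g.
Path from f: f → o → h → g.
So f → … → g → f is a cycle.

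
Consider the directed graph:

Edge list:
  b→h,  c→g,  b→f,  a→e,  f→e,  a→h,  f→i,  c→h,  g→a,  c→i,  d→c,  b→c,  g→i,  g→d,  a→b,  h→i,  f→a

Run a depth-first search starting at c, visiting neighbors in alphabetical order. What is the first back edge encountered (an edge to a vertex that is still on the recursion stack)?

b->c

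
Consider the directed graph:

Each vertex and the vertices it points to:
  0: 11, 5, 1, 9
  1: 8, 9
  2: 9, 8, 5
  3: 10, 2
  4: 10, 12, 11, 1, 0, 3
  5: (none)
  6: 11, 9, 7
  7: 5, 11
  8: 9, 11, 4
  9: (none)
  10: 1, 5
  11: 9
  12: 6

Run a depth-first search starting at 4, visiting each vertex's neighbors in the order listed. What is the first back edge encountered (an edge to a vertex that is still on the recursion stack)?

8→4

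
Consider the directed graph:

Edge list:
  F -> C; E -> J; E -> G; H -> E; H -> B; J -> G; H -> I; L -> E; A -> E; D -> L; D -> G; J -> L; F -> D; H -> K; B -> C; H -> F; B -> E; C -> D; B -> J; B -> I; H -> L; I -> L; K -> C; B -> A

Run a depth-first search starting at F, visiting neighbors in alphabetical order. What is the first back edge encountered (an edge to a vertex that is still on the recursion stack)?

J→L

DFS from F (visiting neighbors in alphabetical order); mark gray on enter, black on exit:
F gray
  C gray
    D gray
      G gray
      G black
      L gray
        E gray
          E→G: G black — skip
          J gray
            J→G: G black — skip
            J→L: L is gray → back edge
First back edge: J → L.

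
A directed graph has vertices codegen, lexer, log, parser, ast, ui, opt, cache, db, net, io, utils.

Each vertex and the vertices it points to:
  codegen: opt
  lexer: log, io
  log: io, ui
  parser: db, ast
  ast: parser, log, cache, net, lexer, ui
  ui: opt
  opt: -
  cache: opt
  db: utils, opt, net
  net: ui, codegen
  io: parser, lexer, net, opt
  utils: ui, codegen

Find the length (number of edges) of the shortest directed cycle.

For each vertex v, BFS finds the shortest path from v back to v.
The shortest such closed walk is ast → parser → ast, length 2.

2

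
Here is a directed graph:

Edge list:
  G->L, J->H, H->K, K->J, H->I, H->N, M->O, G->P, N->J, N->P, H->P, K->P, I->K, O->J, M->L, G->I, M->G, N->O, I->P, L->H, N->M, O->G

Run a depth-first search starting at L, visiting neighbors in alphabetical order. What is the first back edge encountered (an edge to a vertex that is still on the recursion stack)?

J->H

DFS from L (visiting neighbors in alphabetical order); mark gray on enter, black on exit:
L gray
  H gray
    I gray
      K gray
        J gray
          J→H: H is gray → back edge
First back edge: J → H.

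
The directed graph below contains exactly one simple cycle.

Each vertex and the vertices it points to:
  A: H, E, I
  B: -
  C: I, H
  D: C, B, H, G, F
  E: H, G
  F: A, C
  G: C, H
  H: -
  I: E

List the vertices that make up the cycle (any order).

C, E, G, I

DFS with gray/black marking from G:
G gray
  C gray
    I gray
      E gray
        H gray
        H black
        E→G: G is gray → back edge
Back edge closes the cycle G → C → I → E → G; its vertices are {C, E, G, I}.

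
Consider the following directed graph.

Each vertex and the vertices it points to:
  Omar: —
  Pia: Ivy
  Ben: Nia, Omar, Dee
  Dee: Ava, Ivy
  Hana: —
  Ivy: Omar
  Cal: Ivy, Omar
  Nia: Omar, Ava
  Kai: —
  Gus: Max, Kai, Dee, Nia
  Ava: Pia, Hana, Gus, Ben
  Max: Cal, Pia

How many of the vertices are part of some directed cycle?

A vertex is on a directed cycle iff it belongs to a strongly connected component of size ≥ 2 (or has a self-loop).
The vertices on cycles are {Ava, Ben, Dee, Gus, Nia} — 5 in total.

5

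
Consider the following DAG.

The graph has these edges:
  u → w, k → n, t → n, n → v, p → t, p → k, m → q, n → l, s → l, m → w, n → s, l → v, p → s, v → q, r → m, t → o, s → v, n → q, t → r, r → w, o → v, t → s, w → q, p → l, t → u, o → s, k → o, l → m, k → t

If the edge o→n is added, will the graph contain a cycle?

Adding o→n creates a cycle iff n can already reach o.
Explore from n: no path reaches o. The graph stays acyclic.

No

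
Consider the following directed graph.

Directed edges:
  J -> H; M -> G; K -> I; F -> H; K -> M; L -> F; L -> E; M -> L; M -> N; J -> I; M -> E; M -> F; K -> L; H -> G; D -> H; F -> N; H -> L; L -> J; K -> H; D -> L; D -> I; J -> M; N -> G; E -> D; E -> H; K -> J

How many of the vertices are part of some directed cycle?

7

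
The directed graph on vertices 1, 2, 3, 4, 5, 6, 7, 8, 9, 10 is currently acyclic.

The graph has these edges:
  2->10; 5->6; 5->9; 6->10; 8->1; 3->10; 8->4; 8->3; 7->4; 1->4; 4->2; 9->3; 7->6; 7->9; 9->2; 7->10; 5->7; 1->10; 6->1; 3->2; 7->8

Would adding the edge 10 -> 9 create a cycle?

Yes

Adding 10→9 creates a cycle iff 9 can already reach 10.
Path from 9: 9 → 3 → 10.
So 9 → … → 10 → 9 is a cycle.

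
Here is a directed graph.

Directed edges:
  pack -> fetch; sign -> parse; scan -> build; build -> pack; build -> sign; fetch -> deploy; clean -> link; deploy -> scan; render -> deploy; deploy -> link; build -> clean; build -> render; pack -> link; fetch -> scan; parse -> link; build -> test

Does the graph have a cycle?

Yes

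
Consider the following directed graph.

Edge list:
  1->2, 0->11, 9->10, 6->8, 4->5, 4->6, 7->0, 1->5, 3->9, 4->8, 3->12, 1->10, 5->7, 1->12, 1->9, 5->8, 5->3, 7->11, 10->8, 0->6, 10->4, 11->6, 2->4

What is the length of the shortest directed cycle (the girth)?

5

For each vertex v, BFS finds the shortest path from v back to v.
The shortest such closed walk is 5 → 3 → 9 → 10 → 4 → 5, length 5.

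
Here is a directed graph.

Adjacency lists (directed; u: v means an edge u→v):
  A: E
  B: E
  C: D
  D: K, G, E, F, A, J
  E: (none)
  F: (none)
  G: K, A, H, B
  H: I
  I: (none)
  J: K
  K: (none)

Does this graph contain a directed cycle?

No

DFS with white/gray/black marking, starting from G:
G gray
  K gray
  K black
  A gray
    E gray
    E black
  A black
  H gray
    I gray
    I black
  H black
  B gray
    B→E: E black — skip
  B black
G black
C gray
  D gray
    D→K: K black — skip
    D→G: G black — skip
    D→E: E black — skip
    F gray
    F black
    D→A: A black — skip
    J gray
      J→K: K black — skip
    J black
  D black
C black
Every edge goes to a white or black vertex — no back edge, so the graph is acyclic.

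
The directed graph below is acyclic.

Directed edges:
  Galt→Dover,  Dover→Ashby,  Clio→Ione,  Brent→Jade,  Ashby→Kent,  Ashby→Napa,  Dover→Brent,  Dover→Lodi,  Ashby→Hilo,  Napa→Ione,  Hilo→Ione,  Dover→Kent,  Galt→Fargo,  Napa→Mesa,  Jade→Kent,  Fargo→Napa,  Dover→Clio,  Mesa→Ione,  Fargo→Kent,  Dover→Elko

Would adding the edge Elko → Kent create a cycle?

No

Adding Elko→Kent creates a cycle iff Kent can already reach Elko.
Explore from Kent: no path reaches Elko. The graph stays acyclic.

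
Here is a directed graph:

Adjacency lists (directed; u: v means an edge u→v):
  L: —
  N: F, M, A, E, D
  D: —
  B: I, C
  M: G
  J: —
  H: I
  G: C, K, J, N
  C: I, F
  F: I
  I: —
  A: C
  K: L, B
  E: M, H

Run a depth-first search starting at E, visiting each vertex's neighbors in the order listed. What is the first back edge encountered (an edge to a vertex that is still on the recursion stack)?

N→M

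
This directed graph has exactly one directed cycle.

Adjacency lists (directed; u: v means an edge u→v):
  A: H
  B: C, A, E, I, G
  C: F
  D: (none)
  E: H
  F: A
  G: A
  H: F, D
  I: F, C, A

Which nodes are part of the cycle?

A, F, H

DFS with gray/black marking from H:
H gray
  F gray
    A gray
      A→H: H is gray → back edge
Back edge closes the cycle H → F → A → H; its vertices are {A, F, H}.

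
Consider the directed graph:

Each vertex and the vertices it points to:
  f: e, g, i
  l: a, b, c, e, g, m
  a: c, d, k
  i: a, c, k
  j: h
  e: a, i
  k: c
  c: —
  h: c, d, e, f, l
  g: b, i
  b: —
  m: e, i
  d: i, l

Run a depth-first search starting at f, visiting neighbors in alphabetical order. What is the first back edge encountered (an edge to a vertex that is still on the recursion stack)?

DFS from f (visiting neighbors in alphabetical order); mark gray on enter, black on exit:
f gray
  e gray
    a gray
      c gray
      c black
      d gray
        i gray
          i→a: a is gray → back edge
First back edge: i → a.

i→a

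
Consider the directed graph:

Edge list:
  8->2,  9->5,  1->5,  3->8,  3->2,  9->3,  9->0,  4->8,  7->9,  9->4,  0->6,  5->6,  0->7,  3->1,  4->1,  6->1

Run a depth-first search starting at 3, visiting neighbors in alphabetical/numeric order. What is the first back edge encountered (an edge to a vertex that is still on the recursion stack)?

DFS from 3 (visiting neighbors in alphabetical/numeric order); mark gray on enter, black on exit:
3 gray
  1 gray
    5 gray
      6 gray
        6→1: 1 is gray → back edge
First back edge: 6 → 1.

6→1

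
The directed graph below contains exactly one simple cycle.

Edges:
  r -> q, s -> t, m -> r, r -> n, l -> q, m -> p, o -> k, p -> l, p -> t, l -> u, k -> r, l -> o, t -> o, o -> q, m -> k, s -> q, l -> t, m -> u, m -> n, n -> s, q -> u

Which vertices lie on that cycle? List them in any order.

k, n, o, r, s, t

DFS with gray/black marking from n:
n gray
  s gray
    q gray
      u gray
      u black
    q black
    t gray
      o gray
        k gray
          r gray
            r→n: n is gray → back edge
Back edge closes the cycle n → s → t → o → k → r → n; its vertices are {k, n, o, r, s, t}.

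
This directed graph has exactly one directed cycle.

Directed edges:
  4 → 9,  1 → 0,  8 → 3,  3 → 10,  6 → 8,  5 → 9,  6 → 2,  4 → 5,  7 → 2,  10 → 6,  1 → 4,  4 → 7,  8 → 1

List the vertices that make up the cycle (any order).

DFS with gray/black marking from 8:
8 gray
  3 gray
    10 gray
      6 gray
        2 gray
        2 black
        6→8: 8 is gray → back edge
Back edge closes the cycle 8 → 3 → 10 → 6 → 8; its vertices are {3, 6, 8, 10}.

3, 6, 8, 10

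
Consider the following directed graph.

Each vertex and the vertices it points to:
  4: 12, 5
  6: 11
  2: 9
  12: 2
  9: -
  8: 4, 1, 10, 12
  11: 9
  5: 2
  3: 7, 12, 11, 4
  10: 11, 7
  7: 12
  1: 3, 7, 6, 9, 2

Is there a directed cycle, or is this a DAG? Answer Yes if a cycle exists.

No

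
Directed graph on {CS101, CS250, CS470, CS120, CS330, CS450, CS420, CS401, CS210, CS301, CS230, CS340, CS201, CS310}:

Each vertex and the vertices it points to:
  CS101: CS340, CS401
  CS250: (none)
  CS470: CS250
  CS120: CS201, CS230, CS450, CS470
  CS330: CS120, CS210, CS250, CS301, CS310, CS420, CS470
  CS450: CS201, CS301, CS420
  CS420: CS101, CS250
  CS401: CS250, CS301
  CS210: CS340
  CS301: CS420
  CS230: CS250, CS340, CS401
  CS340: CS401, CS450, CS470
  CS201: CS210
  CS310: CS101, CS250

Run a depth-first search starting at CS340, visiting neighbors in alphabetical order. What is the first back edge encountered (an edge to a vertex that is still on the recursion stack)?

CS101→CS340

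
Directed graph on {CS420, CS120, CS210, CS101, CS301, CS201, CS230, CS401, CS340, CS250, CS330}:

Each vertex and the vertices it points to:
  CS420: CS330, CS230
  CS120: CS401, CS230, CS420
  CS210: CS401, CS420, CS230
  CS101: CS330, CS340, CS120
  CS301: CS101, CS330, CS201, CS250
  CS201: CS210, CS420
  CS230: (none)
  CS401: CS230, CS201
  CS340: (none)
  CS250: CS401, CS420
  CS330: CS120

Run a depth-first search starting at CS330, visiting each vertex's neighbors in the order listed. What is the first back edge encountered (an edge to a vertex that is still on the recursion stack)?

CS210->CS401

DFS from CS330 (visiting each vertex's neighbors in the order listed); mark gray on enter, black on exit:
CS330 gray
  CS120 gray
    CS401 gray
      CS230 gray
      CS230 black
      CS201 gray
        CS210 gray
          CS210→CS401: CS401 is gray → back edge
First back edge: CS210 → CS401.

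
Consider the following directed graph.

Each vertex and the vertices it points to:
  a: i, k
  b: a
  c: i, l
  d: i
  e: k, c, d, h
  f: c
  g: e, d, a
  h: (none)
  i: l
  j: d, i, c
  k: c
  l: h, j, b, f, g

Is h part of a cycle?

No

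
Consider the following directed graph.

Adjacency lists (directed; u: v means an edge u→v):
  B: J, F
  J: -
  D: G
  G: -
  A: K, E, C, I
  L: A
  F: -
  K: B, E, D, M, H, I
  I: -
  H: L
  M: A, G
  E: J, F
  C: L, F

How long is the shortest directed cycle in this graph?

3

For each vertex v, BFS finds the shortest path from v back to v.
The shortest such closed walk is A → C → L → A, length 3.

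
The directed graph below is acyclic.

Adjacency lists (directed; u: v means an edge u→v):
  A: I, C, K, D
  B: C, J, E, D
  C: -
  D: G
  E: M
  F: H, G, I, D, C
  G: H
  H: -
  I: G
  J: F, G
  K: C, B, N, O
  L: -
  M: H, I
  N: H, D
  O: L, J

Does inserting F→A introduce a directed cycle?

Yes

Adding F→A creates a cycle iff A can already reach F.
Path from A: A → K → B → J → F.
So A → … → F → A is a cycle.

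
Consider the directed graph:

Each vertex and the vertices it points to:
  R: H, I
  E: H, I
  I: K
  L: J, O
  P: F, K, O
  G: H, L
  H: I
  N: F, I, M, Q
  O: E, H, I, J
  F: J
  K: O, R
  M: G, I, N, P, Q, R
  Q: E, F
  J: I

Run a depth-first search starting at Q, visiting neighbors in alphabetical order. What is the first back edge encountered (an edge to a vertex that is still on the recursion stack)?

O->E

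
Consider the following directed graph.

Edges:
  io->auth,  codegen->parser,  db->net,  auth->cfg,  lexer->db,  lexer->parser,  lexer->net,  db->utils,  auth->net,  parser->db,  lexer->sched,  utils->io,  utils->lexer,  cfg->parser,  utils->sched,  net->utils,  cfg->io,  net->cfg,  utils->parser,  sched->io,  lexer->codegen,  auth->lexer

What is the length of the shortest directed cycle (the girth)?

3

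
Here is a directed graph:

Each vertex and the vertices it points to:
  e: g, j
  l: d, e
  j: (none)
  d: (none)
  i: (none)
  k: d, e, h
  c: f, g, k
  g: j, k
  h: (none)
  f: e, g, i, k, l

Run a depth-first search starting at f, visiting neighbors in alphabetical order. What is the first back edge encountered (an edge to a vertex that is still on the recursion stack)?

k->e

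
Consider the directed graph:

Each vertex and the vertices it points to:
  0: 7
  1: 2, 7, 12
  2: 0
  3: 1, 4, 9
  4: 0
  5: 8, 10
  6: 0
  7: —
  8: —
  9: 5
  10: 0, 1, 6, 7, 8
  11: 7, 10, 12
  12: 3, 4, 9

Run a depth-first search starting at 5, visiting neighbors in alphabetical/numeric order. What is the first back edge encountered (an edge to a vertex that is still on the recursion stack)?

3->1

DFS from 5 (visiting neighbors in alphabetical/numeric order); mark gray on enter, black on exit:
5 gray
  8 gray
  8 black
  10 gray
    0 gray
      7 gray
      7 black
    0 black
    1 gray
      2 gray
        2→0: 0 black — skip
      2 black
      1→7: 7 black — skip
      12 gray
        3 gray
          3→1: 1 is gray → back edge
First back edge: 3 → 1.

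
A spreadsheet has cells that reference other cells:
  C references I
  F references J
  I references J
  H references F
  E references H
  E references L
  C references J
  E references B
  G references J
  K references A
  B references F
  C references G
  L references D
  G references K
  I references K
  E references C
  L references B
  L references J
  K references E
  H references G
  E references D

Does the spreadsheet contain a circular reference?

Yes

DFS with white/gray/black marking, starting from A:
A gray
A black
B gray
  F gray
    J gray
    J black
  F black
B black
C gray
  G gray
    K gray
      E gray
        H gray
          H→F: F black — skip
          H→G: G is gray → back edge
Back edge found, so a cycle exists: G → K → E → H → G.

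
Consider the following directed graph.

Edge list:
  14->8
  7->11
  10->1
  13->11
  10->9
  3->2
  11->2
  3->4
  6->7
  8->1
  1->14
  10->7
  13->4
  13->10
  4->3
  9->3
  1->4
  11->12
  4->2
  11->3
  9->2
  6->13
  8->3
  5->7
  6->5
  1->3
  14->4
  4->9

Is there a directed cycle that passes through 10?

10 lies on a cycle iff there is a path from 10 back to itself.
Exploring from 10, it never reaches itself; equivalently, its strongly connected component is a singleton.

No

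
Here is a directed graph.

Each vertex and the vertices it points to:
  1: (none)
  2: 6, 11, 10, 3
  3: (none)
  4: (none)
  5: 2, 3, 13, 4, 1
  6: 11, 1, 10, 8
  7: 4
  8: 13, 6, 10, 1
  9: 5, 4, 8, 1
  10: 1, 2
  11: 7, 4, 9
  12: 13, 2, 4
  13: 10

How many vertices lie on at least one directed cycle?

A vertex is on a directed cycle iff it belongs to a strongly connected component of size ≥ 2 (or has a self-loop).
The vertices on cycles are {2, 5, 6, 8, 9, 10, 11, 13} — 8 in total.

8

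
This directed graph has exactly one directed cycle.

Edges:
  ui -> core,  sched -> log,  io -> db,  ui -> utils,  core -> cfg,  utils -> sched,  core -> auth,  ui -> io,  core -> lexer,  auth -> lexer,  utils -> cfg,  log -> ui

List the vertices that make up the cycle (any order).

DFS with gray/black marking from ui:
ui gray
  utils gray
    sched gray
      log gray
        log→ui: ui is gray → back edge
Back edge closes the cycle ui → utils → sched → log → ui; its vertices are {ui, log, sched, utils}.

ui, log, sched, utils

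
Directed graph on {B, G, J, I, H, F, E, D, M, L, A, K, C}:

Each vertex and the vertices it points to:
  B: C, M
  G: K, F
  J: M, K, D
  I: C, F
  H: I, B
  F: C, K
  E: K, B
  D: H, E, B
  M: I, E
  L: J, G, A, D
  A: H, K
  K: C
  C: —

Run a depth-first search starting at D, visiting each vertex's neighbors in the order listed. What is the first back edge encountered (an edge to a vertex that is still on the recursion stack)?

E->B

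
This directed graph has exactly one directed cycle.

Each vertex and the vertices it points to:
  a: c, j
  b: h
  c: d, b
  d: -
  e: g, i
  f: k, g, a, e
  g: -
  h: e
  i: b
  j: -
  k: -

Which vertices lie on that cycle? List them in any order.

DFS with gray/black marking from b:
b gray
  h gray
    e gray
      g gray
      g black
      i gray
        i→b: b is gray → back edge
Back edge closes the cycle b → h → e → i → b; its vertices are {b, e, h, i}.

b, e, h, i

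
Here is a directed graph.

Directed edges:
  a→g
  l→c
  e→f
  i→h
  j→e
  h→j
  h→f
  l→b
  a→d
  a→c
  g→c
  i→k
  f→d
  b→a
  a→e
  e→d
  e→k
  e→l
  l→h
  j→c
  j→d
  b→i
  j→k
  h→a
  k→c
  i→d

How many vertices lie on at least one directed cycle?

A vertex is on a directed cycle iff it belongs to a strongly connected component of size ≥ 2 (or has a self-loop).
The vertices on cycles are {a, b, e, h, i, j, l} — 7 in total.

7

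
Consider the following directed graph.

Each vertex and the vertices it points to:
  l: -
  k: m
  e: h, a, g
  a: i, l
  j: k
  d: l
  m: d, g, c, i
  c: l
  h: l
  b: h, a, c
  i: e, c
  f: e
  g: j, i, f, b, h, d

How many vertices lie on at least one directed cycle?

A vertex is on a directed cycle iff it belongs to a strongly connected component of size ≥ 2 (or has a self-loop).
The vertices on cycles are {a, b, e, f, g, i, j, k, m} — 9 in total.

9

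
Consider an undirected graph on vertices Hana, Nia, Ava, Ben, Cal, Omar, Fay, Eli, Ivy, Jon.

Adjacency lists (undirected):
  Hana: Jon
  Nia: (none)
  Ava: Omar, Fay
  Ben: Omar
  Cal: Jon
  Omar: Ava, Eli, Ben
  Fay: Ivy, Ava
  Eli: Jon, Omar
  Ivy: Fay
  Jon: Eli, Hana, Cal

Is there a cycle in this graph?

No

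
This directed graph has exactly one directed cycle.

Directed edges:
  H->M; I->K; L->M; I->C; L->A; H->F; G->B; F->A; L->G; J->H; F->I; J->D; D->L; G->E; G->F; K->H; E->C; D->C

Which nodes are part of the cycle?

F, H, I, K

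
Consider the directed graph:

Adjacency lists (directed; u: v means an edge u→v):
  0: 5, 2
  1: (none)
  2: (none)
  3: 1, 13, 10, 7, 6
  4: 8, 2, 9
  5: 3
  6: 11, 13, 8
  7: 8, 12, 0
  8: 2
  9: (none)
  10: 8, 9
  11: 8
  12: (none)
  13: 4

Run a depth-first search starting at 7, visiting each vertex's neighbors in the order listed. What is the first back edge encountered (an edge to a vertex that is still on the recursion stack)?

3→7

DFS from 7 (visiting each vertex's neighbors in the order listed); mark gray on enter, black on exit:
7 gray
  8 gray
    2 gray
    2 black
  8 black
  12 gray
  12 black
  0 gray
    5 gray
      3 gray
        1 gray
        1 black
        13 gray
          4 gray
            4→8: 8 black — skip
            4→2: 2 black — skip
            9 gray
            9 black
          4 black
        13 black
        10 gray
          10→8: 8 black — skip
          10→9: 9 black — skip
        10 black
        3→7: 7 is gray → back edge
First back edge: 3 → 7.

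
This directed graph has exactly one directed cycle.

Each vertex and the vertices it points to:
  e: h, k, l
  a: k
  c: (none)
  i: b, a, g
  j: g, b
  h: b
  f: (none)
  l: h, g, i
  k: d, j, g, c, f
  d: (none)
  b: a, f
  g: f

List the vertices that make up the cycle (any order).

a, b, j, k

DFS with gray/black marking from k:
k gray
  d gray
  d black
  j gray
    g gray
      f gray
      f black
    g black
    b gray
      a gray
        a→k: k is gray → back edge
Back edge closes the cycle k → j → b → a → k; its vertices are {a, b, j, k}.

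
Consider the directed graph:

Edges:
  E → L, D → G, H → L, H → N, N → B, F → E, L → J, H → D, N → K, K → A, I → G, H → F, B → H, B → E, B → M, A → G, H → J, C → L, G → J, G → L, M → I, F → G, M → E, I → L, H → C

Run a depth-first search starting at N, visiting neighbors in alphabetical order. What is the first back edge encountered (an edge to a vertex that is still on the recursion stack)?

DFS from N (visiting neighbors in alphabetical order); mark gray on enter, black on exit:
N gray
  B gray
    E gray
      L gray
        J gray
        J black
      L black
    E black
    H gray
      C gray
        C→L: L black — skip
      C black
      D gray
        G gray
          G→J: J black — skip
          G→L: L black — skip
        G black
      D black
      F gray
        F→E: E black — skip
        F→G: G black — skip
      F black
      H→J: J black — skip
      H→L: L black — skip
      H→N: N is gray → back edge
First back edge: H → N.

H→N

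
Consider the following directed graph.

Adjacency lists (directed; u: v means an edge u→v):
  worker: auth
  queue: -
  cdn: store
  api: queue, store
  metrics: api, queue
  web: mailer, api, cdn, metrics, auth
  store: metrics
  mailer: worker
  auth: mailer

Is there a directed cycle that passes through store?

store is on a cycle iff store can reach itself via ≥1 edge.
store → metrics → api → store — yes.

Yes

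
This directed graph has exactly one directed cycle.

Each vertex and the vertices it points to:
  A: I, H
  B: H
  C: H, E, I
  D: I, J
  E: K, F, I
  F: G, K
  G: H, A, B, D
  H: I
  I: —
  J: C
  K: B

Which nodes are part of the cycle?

C, D, E, F, G, J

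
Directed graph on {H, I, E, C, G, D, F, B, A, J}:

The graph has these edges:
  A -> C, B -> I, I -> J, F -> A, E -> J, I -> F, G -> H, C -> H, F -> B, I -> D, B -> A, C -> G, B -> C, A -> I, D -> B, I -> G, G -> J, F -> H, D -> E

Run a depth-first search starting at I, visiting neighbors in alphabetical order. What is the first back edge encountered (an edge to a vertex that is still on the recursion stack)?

DFS from I (visiting neighbors in alphabetical order); mark gray on enter, black on exit:
I gray
  D gray
    B gray
      A gray
        C gray
          G gray
            H gray
            H black
            J gray
            J black
          G black
          C→H: H black — skip
        C black
        A→I: I is gray → back edge
First back edge: A → I.

A->I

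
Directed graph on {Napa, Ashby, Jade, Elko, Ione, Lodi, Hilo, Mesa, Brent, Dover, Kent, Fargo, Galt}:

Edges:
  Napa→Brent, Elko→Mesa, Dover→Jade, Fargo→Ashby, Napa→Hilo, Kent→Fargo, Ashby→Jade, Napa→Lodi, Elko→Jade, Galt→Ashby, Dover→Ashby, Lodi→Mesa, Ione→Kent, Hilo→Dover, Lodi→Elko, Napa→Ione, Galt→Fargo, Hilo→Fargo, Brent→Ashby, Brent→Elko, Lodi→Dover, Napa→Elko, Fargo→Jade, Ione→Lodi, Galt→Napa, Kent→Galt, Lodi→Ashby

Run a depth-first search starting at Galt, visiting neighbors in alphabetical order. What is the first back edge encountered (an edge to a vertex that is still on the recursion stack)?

DFS from Galt (visiting neighbors in alphabetical order); mark gray on enter, black on exit:
Galt gray
  Ashby gray
    Jade gray
    Jade black
  Ashby black
  Fargo gray
    Fargo→Ashby: Ashby black — skip
    Fargo→Jade: Jade black — skip
  Fargo black
  Napa gray
    Brent gray
      Brent→Ashby: Ashby black — skip
      Elko gray
        Elko→Jade: Jade black — skip
        Mesa gray
        Mesa black
      Elko black
    Brent black
    Napa→Elko: Elko black — skip
    Hilo gray
      Dover gray
        Dover→Ashby: Ashby black — skip
        Dover→Jade: Jade black — skip
      Dover black
      Hilo→Fargo: Fargo black — skip
    Hilo black
    Ione gray
      Kent gray
        Kent→Fargo: Fargo black — skip
        Kent→Galt: Galt is gray → back edge
First back edge: Kent → Galt.

Kent->Galt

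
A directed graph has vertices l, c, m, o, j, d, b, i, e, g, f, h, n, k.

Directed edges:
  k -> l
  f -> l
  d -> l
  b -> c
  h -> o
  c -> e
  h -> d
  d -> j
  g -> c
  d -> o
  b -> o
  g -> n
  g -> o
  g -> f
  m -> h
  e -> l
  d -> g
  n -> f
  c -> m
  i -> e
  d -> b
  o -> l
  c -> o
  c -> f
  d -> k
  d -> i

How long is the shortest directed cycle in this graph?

For each vertex v, BFS finds the shortest path from v back to v.
The shortest such closed walk is h → d → b → c → m → h, length 5.

5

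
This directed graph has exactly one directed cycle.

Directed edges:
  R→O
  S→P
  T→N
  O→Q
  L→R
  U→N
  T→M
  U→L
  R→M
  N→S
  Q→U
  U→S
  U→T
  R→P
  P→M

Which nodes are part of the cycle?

L, O, Q, R, U

DFS with gray/black marking from U:
U gray
  L gray
    R gray
      M gray
      M black
      P gray
        P→M: M black — skip
      P black
      O gray
        Q gray
          Q→U: U is gray → back edge
Back edge closes the cycle U → L → R → O → Q → U; its vertices are {L, O, Q, R, U}.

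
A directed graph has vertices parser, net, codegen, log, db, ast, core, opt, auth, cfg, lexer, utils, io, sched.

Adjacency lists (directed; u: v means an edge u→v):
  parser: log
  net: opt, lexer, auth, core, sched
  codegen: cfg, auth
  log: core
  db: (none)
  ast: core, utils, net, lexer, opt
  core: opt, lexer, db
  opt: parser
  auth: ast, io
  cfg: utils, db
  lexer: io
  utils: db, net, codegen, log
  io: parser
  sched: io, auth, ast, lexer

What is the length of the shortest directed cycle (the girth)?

For each vertex v, BFS finds the shortest path from v back to v.
The shortest such closed walk is ast → net → sched → ast, length 3.

3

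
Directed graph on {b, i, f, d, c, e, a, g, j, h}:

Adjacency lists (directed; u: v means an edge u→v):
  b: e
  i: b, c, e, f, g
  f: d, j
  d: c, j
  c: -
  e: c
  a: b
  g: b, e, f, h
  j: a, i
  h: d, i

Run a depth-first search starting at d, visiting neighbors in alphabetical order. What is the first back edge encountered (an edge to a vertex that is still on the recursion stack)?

f->d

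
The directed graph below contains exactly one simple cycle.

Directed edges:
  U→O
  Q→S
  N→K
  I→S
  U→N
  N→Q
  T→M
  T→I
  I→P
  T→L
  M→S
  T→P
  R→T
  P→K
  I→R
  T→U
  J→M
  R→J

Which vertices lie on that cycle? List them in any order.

I, R, T

DFS with gray/black marking from T:
T gray
  L gray
  L black
  I gray
    S gray
    S black
    P gray
      K gray
      K black
    P black
    R gray
      R→T: T is gray → back edge
Back edge closes the cycle T → I → R → T; its vertices are {I, R, T}.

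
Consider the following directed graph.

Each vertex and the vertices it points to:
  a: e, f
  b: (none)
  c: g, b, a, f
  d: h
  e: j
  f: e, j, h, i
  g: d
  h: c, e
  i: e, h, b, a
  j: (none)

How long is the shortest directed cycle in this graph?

For each vertex v, BFS finds the shortest path from v back to v.
The shortest such closed walk is c → f → h → c, length 3.

3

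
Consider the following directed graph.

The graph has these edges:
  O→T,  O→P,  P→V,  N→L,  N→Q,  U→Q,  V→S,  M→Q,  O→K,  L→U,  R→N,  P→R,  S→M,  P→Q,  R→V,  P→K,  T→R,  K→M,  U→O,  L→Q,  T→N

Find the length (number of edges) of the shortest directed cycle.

5

For each vertex v, BFS finds the shortest path from v back to v.
The shortest such closed walk is U → O → T → N → L → U, length 5.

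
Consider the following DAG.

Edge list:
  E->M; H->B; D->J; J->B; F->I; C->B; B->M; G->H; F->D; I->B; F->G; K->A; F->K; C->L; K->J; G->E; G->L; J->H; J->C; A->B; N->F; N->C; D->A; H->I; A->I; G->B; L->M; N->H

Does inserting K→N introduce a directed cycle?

Yes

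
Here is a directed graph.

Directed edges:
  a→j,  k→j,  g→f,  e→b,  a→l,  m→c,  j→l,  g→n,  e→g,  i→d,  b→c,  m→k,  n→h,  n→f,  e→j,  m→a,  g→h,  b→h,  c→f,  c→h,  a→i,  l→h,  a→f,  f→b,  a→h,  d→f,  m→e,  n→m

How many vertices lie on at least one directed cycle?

A vertex is on a directed cycle iff it belongs to a strongly connected component of size ≥ 2 (or has a self-loop).
The vertices on cycles are {b, c, e, f, g, m, n} — 7 in total.

7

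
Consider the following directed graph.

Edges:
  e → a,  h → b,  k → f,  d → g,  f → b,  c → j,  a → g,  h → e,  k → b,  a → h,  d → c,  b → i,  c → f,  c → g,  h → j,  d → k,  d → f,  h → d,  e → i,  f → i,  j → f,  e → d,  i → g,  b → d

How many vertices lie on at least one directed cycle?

A vertex is on a directed cycle iff it belongs to a strongly connected component of size ≥ 2 (or has a self-loop).
The vertices on cycles are {a, b, c, d, e, f, h, j, k} — 9 in total.

9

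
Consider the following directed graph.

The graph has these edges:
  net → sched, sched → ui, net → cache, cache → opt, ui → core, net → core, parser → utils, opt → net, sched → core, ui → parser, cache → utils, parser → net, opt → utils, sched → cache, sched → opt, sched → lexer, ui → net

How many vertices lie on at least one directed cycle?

A vertex is on a directed cycle iff it belongs to a strongly connected component of size ≥ 2 (or has a self-loop).
The vertices on cycles are {ui, net, opt, cache, sched, parser} — 6 in total.

6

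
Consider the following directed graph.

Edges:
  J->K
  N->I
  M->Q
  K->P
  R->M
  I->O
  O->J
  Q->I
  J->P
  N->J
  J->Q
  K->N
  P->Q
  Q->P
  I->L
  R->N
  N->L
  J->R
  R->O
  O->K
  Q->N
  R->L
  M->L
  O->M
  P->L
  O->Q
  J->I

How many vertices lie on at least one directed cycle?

A vertex is on a directed cycle iff it belongs to a strongly connected component of size ≥ 2 (or has a self-loop).
The vertices on cycles are {I, J, K, M, N, O, P, Q, R} — 9 in total.

9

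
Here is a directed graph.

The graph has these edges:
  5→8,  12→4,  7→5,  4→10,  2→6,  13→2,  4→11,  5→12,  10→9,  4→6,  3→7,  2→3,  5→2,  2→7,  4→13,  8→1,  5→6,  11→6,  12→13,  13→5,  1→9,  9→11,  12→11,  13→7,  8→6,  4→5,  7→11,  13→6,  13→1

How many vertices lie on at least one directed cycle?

7

A vertex is on a directed cycle iff it belongs to a strongly connected component of size ≥ 2 (or has a self-loop).
The vertices on cycles are {2, 3, 4, 5, 7, 12, 13} — 7 in total.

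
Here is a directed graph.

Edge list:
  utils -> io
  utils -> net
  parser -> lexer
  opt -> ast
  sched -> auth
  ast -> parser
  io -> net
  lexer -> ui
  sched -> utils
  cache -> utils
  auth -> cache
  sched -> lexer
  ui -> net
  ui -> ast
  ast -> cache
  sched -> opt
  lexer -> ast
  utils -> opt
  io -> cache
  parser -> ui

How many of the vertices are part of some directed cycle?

8

A vertex is on a directed cycle iff it belongs to a strongly connected component of size ≥ 2 (or has a self-loop).
The vertices on cycles are {io, ui, ast, opt, cache, lexer, utils, parser} — 8 in total.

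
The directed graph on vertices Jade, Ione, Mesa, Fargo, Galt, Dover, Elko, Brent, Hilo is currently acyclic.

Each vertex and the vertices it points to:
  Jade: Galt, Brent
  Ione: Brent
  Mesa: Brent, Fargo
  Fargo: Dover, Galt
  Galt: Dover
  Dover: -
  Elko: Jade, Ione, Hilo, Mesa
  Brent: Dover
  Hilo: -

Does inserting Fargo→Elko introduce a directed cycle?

Yes

Adding Fargo→Elko creates a cycle iff Elko can already reach Fargo.
Path from Elko: Elko → Mesa → Fargo.
So Elko → … → Fargo → Elko is a cycle.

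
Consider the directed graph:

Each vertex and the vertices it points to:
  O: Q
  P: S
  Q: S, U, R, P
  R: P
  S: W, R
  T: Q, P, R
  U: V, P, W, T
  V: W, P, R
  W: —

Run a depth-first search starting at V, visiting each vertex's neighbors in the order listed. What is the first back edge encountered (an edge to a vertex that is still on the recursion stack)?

R->P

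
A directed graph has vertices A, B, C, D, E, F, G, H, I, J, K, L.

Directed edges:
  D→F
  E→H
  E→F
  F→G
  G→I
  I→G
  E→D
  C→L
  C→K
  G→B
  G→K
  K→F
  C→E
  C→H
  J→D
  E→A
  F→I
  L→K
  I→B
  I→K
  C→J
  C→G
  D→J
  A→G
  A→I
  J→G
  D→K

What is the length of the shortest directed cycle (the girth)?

For each vertex v, BFS finds the shortest path from v back to v.
The shortest such closed walk is J → D → J, length 2.

2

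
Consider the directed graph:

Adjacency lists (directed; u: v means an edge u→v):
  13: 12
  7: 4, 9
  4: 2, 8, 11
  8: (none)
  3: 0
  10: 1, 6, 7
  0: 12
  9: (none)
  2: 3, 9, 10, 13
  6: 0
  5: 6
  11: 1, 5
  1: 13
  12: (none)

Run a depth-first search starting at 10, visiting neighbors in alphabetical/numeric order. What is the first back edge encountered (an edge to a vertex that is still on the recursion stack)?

DFS from 10 (visiting neighbors in alphabetical/numeric order); mark gray on enter, black on exit:
10 gray
  1 gray
    13 gray
      12 gray
      12 black
    13 black
  1 black
  6 gray
    0 gray
      0→12: 12 black — skip
    0 black
  6 black
  7 gray
    4 gray
      2 gray
        3 gray
          3→0: 0 black — skip
        3 black
        9 gray
        9 black
        2→10: 10 is gray → back edge
First back edge: 2 → 10.

2→10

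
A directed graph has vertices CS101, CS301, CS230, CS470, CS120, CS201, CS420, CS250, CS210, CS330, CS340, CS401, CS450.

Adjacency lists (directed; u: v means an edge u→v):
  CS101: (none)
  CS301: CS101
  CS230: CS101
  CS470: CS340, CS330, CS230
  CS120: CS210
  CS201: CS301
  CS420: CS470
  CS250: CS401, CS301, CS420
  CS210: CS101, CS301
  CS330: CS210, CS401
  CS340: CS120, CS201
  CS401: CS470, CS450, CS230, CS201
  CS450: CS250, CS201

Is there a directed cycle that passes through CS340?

No

CS340 lies on a cycle iff there is a path from CS340 back to itself.
Exploring from CS340, it never reaches itself; equivalently, its strongly connected component is a singleton.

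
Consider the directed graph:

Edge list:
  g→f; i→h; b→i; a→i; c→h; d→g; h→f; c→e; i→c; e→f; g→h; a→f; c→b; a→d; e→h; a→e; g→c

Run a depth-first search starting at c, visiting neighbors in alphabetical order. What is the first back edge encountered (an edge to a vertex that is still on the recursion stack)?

DFS from c (visiting neighbors in alphabetical order); mark gray on enter, black on exit:
c gray
  b gray
    i gray
      i→c: c is gray → back edge
First back edge: i → c.

i->c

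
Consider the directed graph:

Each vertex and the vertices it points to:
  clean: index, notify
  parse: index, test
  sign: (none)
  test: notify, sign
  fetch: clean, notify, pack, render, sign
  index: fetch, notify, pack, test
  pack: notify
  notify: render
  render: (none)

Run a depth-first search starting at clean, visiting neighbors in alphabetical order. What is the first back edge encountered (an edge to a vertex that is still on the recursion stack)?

DFS from clean (visiting neighbors in alphabetical order); mark gray on enter, black on exit:
clean gray
  index gray
    fetch gray
      fetch→clean: clean is gray → back edge
First back edge: fetch → clean.

fetch->clean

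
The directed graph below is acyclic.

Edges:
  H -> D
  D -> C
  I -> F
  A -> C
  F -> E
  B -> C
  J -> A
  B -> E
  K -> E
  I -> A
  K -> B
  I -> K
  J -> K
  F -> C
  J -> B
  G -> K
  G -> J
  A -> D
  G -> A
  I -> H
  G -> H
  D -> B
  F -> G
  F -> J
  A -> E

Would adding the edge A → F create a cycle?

Yes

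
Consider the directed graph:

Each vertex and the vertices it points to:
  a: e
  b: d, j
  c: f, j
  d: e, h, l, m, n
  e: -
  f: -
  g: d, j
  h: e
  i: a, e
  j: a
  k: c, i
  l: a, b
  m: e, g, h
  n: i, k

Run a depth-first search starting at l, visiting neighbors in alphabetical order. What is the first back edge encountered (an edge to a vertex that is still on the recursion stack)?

d→l

DFS from l (visiting neighbors in alphabetical order); mark gray on enter, black on exit:
l gray
  a gray
    e gray
    e black
  a black
  b gray
    d gray
      d→e: e black — skip
      h gray
        h→e: e black — skip
      h black
      d→l: l is gray → back edge
First back edge: d → l.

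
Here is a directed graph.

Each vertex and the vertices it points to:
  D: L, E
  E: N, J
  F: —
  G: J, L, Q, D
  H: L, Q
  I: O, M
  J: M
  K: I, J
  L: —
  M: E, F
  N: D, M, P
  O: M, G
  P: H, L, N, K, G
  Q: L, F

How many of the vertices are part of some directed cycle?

10

A vertex is on a directed cycle iff it belongs to a strongly connected component of size ≥ 2 (or has a self-loop).
The vertices on cycles are {D, E, G, I, J, K, M, N, O, P} — 10 in total.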